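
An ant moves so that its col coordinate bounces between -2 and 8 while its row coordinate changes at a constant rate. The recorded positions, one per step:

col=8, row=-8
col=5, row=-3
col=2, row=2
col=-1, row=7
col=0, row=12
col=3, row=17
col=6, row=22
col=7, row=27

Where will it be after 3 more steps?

The col coordinate reflects between -2 and 8, moving 3 per step.
  step 8: 7 → 4
  step 9: 4 → 1
  step 10: 1 → -2
The row coordinate changes by +5 each step: at step 10 it is 42.

col=-2, row=42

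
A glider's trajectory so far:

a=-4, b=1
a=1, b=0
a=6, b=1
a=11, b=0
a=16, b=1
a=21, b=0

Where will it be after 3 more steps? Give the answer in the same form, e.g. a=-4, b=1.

The a coordinate changes by +5 each step, so at step 8 it is -4 + 8·(5) = 36.
The b coordinate repeats the cycle [1, 0] with period 2; step 8 mod 2 = 0, giving 1.

a=36, b=1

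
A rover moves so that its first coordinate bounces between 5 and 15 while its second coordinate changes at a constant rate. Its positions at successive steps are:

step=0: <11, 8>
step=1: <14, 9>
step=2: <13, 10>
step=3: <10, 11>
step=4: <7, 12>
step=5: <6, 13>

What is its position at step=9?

<12, 17>

The first coordinate travels 3 per step and bounces off the walls at 5 and 15.
  step 6: 6 → 9
  step 7: 9 → 12
  step 8: 12 → 15
  step 9: 15 → 12
The second coordinate changes by +1 each step: at step 9 it is 17.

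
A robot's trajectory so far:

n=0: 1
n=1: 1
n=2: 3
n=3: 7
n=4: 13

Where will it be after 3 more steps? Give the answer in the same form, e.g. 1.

43

Taking differences between consecutive positions: +0, +2, +4, +6. These grow by +2 each step.
step 5: 13 + 8 → 21
step 6: 21 + 10 → 31
step 7: 31 + 12 → 43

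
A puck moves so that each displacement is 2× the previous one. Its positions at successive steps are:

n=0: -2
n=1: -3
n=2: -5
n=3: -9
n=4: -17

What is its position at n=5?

The jumps are -1, -2, -4, -8 — a geometric progression with ratio 2.
step 5: -17 − 16 → -33

-33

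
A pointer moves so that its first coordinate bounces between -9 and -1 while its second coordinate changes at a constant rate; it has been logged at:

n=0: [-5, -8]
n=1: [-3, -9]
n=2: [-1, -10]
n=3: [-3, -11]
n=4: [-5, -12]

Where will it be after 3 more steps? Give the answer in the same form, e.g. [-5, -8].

The first coordinate reflects between -9 and -1, moving 2 per step.
  step 5: -5 → -7
  step 6: -7 → -9
  step 7: -9 → -7
The second coordinate changes by -1 each step: at step 7 it is -15.

[-7, -15]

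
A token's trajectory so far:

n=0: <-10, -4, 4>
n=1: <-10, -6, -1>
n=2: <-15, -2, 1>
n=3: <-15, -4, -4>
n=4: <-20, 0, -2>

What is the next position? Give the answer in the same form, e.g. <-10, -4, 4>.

The moves between consecutive positions are <+0, -2, -5>, <-5, +4, +2>, <+0, -2, -5>, <-5, +4, +2>; they repeat the 2-cycle [<+0, -2, -5>, <-5, +4, +2>].
step 5: apply <+0, -2, -5> → <-20, -2, -7>

<-20, -2, -7>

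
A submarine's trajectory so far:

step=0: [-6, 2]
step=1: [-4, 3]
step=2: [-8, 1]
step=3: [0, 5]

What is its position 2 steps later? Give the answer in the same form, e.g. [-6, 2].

Consecutive displacements [+2, +1], [-4, -2], [+8, +4] scale by a factor of -2 each step.
step 4: [0, 5] + [-16, -8] → [-16, -3]
step 5: [-16, -3] + [+32, +16] → [16, 13]

[16, 13]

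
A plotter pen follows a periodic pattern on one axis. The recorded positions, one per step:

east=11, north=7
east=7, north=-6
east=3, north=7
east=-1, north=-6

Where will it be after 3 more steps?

East: linear, -4 per step → -13 at step 6.
North: cycles through 7, -6 every 2 steps. Step 6 lands at position 0 of the cycle → 7.

east=-13, north=7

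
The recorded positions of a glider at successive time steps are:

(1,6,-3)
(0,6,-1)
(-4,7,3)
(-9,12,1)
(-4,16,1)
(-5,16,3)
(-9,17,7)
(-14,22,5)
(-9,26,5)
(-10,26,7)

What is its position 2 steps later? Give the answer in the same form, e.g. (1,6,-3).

The moves between consecutive positions are (-1,+0,+2), (-4,+1,+4), (-5,+5,-2), (+5,+4,+0), (-1,+0,+2), (-4,+1,+4), (-5,+5,-2), (+5,+4,+0), (-1,+0,+2); they repeat the 4-cycle [(-1,+0,+2), (-4,+1,+4), (-5,+5,-2), (+5,+4,+0)].
step 10: apply (-4,+1,+4) → (-14,27,11)
step 11: apply (-5,+5,-2) → (-19,32,9)

(-19,32,9)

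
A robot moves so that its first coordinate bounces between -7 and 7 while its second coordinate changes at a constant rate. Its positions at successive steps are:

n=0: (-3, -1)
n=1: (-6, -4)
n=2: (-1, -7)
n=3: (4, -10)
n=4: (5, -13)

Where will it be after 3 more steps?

The first coordinate reflects between -7 and 7, moving 5 per step.
  step 5: 5 → 0
  step 6: 0 → -5
  step 7: -5 → -4
The second coordinate changes by -3 each step: at step 7 it is -22.

(-4, -22)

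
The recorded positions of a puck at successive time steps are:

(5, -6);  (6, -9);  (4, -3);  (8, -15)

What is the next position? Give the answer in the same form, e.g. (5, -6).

(0, 9)

Step-to-step displacements: (+1, -3), (-2, +6), (+4, -12); each is -2× the previous.
step 4: (8, -15) + (-8, +24) → (0, 9)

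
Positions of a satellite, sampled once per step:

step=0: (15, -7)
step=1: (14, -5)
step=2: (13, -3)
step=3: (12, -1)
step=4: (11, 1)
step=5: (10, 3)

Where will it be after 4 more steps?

Each step adds (-1, +2) to the position.
step 6: (10, 3) + (-1, +2) → (9, 5)
step 7: (9, 5) + (-1, +2) → (8, 7)
step 8: (8, 7) + (-1, +2) → (7, 9)
step 9: (7, 9) + (-1, +2) → (6, 11)

(6, 11)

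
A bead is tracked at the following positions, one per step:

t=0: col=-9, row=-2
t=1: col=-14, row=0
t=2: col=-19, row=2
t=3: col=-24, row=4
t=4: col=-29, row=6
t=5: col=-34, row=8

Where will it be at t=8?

Each step adds (-5, +2) to the position.
step 6: col=-34, row=8 + (-5, +2) → col=-39, row=10
step 7: col=-39, row=10 + (-5, +2) → col=-44, row=12
step 8: col=-44, row=12 + (-5, +2) → col=-49, row=14

col=-49, row=14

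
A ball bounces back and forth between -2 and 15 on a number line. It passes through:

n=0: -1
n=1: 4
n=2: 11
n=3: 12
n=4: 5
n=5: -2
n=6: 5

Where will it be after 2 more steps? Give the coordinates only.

11

The value travels 7 per step and bounces off the walls at -2 and 15.
  step 7: 5 → 12
  step 8: 12 → 11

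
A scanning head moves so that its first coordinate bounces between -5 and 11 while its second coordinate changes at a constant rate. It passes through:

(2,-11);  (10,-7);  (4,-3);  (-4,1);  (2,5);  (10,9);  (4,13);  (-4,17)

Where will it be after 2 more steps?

The first coordinate travels 8 per step and bounces off the walls at -5 and 11.
  step 8: -4 → 2
  step 9: 2 → 10
The second coordinate changes by +4 each step: at step 9 it is 25.

(10,25)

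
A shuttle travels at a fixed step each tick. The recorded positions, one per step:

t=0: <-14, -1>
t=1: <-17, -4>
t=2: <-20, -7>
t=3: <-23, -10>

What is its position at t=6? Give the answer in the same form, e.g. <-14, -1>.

<-32, -19>

Each step adds <-3, -3> to the position.
step 4: <-23, -10> + <-3, -3> → <-26, -13>
step 5: <-26, -13> + <-3, -3> → <-29, -16>
step 6: <-29, -16> + <-3, -3> → <-32, -19>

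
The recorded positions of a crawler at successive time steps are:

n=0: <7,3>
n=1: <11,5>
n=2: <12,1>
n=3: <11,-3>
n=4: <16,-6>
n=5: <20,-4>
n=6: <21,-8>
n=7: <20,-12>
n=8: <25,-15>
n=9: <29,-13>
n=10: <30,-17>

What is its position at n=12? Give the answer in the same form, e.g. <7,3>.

<34,-24>

The moves between consecutive positions are <+4,+2>, <+1,-4>, <-1,-4>, <+5,-3>, <+4,+2>, <+1,-4>, <-1,-4>, <+5,-3>, <+4,+2>, <+1,-4>; they repeat the 4-cycle [<+4,+2>, <+1,-4>, <-1,-4>, <+5,-3>].
step 11: apply <-1,-4> → <29,-21>
step 12: apply <+5,-3> → <34,-24>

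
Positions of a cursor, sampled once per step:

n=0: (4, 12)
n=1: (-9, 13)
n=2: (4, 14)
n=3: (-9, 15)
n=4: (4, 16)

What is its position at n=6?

(4, 18)

The first coordinate repeats the cycle [4, -9] with period 2; step 6 mod 2 = 0, giving 4.
The second coordinate changes by +1 each step, so at step 6 it is 12 + 6·(1) = 18.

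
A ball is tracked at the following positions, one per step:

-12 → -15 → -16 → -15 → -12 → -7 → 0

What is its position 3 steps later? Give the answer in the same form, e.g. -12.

Taking differences between consecutive positions: -3, -1, +1, +3, +5, +7. These grow by +2 each step.
step 7: 0 + 9 → 9
step 8: 9 + 11 → 20
step 9: 20 + 13 → 33

33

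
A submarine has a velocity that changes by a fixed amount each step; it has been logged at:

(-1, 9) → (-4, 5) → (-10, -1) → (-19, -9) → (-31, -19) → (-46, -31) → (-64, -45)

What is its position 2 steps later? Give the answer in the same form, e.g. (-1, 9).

(-109, -79)

Taking differences between consecutive positions: (-3, -4), (-6, -6), (-9, -8), (-12, -10), (-15, -12), (-18, -14). These grow by (-3, -2) each step.
step 7: (-64, -45) + (-21, -16) → (-85, -61)
step 8: (-85, -61) + (-24, -18) → (-109, -79)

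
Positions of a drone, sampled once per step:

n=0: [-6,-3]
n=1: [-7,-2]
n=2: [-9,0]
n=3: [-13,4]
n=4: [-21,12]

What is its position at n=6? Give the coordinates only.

Consecutive displacements [-1,+1], [-2,+2], [-4,+4], [-8,+8] scale by a factor of 2 each step.
step 5: [-21,12] + [-16,+16] → [-37,28]
step 6: [-37,28] + [-32,+32] → [-69,60]

[-69,60]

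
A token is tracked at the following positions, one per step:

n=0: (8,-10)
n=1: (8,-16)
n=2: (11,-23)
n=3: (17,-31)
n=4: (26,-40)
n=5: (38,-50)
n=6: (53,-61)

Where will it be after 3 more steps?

(116,-100)

Taking differences between consecutive positions: (+0,-6), (+3,-7), (+6,-8), (+9,-9), (+12,-10), (+15,-11). These grow by (+3,-1) each step.
step 7: (53,-61) + (+18,-12) → (71,-73)
step 8: (71,-73) + (+21,-13) → (92,-86)
step 9: (92,-86) + (+24,-14) → (116,-100)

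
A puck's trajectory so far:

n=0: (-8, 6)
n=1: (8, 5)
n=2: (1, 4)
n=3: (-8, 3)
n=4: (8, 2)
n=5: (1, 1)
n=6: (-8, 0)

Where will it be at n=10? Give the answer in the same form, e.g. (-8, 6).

(8, -4)

The first coordinate repeats the cycle [-8, 8, 1] with period 3; step 10 mod 3 = 1, giving 8.
The second coordinate changes by -1 each step, so at step 10 it is 6 + 10·(-1) = -4.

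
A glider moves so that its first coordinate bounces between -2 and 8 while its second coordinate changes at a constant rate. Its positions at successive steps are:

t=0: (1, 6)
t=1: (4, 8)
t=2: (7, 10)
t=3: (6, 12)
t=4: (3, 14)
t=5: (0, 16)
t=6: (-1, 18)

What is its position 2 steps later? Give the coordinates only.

The first coordinate reflects between -2 and 8, moving 3 per step.
  step 7: -1 → 2
  step 8: 2 → 5
The second coordinate changes by +2 each step: at step 8 it is 22.

(5, 22)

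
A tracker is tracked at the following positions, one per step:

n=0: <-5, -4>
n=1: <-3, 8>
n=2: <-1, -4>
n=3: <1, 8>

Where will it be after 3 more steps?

<7, -4>

First: linear, +2 per step → 7 at step 6.
Second: cycles through -4, 8 every 2 steps. Step 6 lands at position 0 of the cycle → -4.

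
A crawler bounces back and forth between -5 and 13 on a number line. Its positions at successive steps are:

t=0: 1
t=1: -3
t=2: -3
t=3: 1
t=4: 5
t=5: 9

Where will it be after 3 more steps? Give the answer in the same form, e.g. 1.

5

The value travels 4 per step and bounces off the walls at -5 and 13.
  step 6: 9 → 13
  step 7: 13 → 9
  step 8: 9 → 5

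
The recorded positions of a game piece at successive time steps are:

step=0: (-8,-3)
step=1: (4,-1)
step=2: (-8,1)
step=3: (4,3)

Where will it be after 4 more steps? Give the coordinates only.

(4,11)

First: cycles through -8, 4 every 2 steps. Step 7 lands at position 1 of the cycle → 4.
Second: linear, +2 per step → 11 at step 7.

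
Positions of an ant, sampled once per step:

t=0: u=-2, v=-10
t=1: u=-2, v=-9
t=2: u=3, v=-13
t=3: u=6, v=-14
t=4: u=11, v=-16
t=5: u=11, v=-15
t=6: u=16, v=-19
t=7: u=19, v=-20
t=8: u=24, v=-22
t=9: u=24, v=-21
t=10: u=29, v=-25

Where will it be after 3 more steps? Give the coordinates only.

u=37, v=-27

The moves between consecutive positions are (+0, +1), (+5, -4), (+3, -1), (+5, -2), (+0, +1), (+5, -4), (+3, -1), (+5, -2), (+0, +1), (+5, -4); they repeat the 4-cycle [(+0, +1), (+5, -4), (+3, -1), (+5, -2)].
step 11: apply (+3, -1) → u=32, v=-26
step 12: apply (+5, -2) → u=37, v=-28
step 13: apply (+0, +1) → u=37, v=-27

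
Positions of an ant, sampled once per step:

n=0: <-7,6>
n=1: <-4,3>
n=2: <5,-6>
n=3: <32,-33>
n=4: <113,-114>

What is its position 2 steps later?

<1085,-1086>

Consecutive displacements <+3,-3>, <+9,-9>, <+27,-27>, <+81,-81> scale by a factor of 3 each step.
step 5: <113,-114> + <+243,-243> → <356,-357>
step 6: <356,-357> + <+729,-729> → <1085,-1086>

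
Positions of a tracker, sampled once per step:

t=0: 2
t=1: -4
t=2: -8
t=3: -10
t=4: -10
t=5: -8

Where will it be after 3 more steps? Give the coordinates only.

10

First differences are -6, -4, -2, +0, +2; their common second difference is +2 (constant acceleration).
step 6: -8 + 4 → -4
step 7: -4 + 6 → 2
step 8: 2 + 8 → 10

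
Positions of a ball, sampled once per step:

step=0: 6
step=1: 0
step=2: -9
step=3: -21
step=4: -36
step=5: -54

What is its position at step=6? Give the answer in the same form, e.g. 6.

-75

Taking differences between consecutive positions: -6, -9, -12, -15, -18. These grow by -3 each step.
step 6: -54 − 21 → -75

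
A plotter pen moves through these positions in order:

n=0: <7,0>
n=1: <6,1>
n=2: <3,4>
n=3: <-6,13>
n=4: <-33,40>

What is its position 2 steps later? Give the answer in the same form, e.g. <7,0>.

The jumps are <-1,+1>, <-3,+3>, <-9,+9>, <-27,+27> — a geometric progression with ratio 3.
step 5: <-33,40> + <-81,+81> → <-114,121>
step 6: <-114,121> + <-243,+243> → <-357,364>

<-357,364>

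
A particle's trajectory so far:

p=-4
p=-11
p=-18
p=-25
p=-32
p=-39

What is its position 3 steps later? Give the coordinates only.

p=-60

Each step adds -7 to the position.
step 6: -39 − 7 → p=-46
step 7: -46 − 7 → p=-53
step 8: -53 − 7 → p=-60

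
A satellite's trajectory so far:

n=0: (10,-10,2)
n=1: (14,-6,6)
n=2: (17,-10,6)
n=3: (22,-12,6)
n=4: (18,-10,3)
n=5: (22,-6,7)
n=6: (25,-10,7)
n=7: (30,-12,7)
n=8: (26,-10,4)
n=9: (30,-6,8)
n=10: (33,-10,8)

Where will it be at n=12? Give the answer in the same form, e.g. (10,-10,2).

Step-to-step displacements: (+4,+4,+4), (+3,-4,+0), (+5,-2,+0), (-4,+2,-3), (+4,+4,+4), (+3,-4,+0), (+5,-2,+0), (-4,+2,-3), (+4,+4,+4), (+3,-4,+0) — a repeating cycle of length 4.
step 11: apply (+5,-2,+0) → (38,-12,8)
step 12: apply (-4,+2,-3) → (34,-10,5)

(34,-10,5)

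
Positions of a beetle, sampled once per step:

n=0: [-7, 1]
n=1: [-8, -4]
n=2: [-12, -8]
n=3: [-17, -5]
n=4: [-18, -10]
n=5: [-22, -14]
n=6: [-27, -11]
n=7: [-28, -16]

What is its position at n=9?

[-37, -17]

Differencing gives [-1, -5], [-4, -4], [-5, +3], [-1, -5], [-4, -4], [-5, +3], [-1, -5]. This is the pattern [-1, -5], [-4, -4], [-5, +3] repeated.
step 8: apply [-4, -4] → [-32, -20]
step 9: apply [-5, +3] → [-37, -17]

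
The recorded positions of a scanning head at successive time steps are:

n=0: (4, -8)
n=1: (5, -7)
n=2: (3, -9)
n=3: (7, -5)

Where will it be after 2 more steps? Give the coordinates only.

(15, 3)

Step-to-step displacements: (+1, +1), (-2, -2), (+4, +4); each is -2× the previous.
step 4: (7, -5) + (-8, -8) → (-1, -13)
step 5: (-1, -13) + (+16, +16) → (15, 3)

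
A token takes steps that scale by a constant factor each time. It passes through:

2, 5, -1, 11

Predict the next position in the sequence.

-13

Consecutive displacements +3, -6, +12 scale by a factor of -2 each step.
step 4: 11 − 24 → -13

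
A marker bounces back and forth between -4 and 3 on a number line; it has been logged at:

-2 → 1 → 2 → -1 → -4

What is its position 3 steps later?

The value reflects between -4 and 3, moving 3 per step.
  step 5: -4 → -1
  step 6: -1 → 2
  step 7: 2 → 1

1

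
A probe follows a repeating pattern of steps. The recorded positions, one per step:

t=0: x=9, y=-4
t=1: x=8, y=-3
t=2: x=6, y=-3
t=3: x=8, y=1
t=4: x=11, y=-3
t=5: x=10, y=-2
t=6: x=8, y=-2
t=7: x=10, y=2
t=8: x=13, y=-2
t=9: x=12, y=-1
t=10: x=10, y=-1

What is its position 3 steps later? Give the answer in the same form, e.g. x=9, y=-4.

Step-to-step displacements: (-1, +1), (-2, +0), (+2, +4), (+3, -4), (-1, +1), (-2, +0), (+2, +4), (+3, -4), (-1, +1), (-2, +0) — a repeating cycle of length 4.
step 11: apply (+2, +4) → x=12, y=3
step 12: apply (+3, -4) → x=15, y=-1
step 13: apply (-1, +1) → x=14, y=0

x=14, y=0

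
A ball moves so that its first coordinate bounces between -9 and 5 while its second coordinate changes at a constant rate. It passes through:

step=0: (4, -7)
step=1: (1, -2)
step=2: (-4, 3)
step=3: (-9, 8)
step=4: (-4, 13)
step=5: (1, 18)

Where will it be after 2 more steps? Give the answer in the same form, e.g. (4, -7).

The first coordinate reflects between -9 and 5, moving 5 per step.
  step 6: 1 → 4
  step 7: 4 → -1
The second coordinate changes by +5 each step: at step 7 it is 28.

(-1, 28)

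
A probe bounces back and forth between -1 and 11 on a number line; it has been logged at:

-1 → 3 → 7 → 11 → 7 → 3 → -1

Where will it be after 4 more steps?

7

The value travels 4 per step and bounces off the walls at -1 and 11.
  step 7: -1 → 3
  step 8: 3 → 7
  step 9: 7 → 11
  step 10: 11 → 7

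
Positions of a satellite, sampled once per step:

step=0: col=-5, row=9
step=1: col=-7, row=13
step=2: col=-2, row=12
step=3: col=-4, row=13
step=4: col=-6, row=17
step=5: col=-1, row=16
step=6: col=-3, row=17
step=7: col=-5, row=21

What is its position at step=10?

Step-to-step displacements: (-2, +4), (+5, -1), (-2, +1), (-2, +4), (+5, -1), (-2, +1), (-2, +4) — a repeating cycle of length 3.
step 8: apply (+5, -1) → col=0, row=20
step 9: apply (-2, +1) → col=-2, row=21
step 10: apply (-2, +4) → col=-4, row=25

col=-4, row=25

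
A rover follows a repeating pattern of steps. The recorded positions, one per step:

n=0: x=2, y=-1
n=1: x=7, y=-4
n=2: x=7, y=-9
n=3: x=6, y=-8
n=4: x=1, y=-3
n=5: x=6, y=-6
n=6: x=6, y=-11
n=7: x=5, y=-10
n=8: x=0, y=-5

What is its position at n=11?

Step-to-step displacements: (+5, -3), (+0, -5), (-1, +1), (-5, +5), (+5, -3), (+0, -5), (-1, +1), (-5, +5) — a repeating cycle of length 4.
step 9: apply (+5, -3) → x=5, y=-8
step 10: apply (+0, -5) → x=5, y=-13
step 11: apply (-1, +1) → x=4, y=-12

x=4, y=-12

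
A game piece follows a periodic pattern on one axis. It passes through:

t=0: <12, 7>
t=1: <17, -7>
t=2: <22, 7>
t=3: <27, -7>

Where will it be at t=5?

<37, -7>

The first coordinate changes by +5 each step, so at step 5 it is 12 + 5·(5) = 37.
The second coordinate repeats the cycle [7, -7] with period 2; step 5 mod 2 = 1, giving -7.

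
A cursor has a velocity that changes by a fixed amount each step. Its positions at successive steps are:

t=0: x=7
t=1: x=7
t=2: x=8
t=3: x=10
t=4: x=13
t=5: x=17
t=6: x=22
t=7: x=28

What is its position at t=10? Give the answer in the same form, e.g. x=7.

Successive displacements: +0, +1, +2, +3, +4, +5, +6 — each changes by +1.
step 8: 28 + 7 → x=35
step 9: 35 + 8 → x=43
step 10: 43 + 9 → x=52

x=52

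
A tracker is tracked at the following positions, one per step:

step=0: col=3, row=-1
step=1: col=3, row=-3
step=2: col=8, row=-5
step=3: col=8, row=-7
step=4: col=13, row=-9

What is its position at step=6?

col=18, row=-13

Step-to-step displacements: (+0, -2), (+5, -2), (+0, -2), (+5, -2) — a repeating cycle of length 2.
step 5: apply (+0, -2) → col=13, row=-11
step 6: apply (+5, -2) → col=18, row=-13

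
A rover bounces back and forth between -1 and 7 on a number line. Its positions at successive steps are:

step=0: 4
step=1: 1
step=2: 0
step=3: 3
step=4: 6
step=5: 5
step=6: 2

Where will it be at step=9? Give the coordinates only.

5

The value reflects between -1 and 7, moving 3 per step.
  step 7: 2 → -1
  step 8: -1 → 2
  step 9: 2 → 5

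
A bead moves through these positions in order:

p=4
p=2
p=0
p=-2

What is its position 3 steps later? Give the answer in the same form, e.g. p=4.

p=-8

Constant displacement of -2 per step.
step 4: -2 − 2 → p=-4
step 5: -4 − 2 → p=-6
step 6: -6 − 2 → p=-8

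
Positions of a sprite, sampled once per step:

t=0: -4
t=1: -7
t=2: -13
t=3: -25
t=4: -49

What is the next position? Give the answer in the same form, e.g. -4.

-97

The jumps are -3, -6, -12, -24 — a geometric progression with ratio 2.
step 5: -49 − 48 → -97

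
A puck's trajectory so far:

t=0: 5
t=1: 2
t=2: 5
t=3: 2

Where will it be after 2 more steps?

Consecutive displacements -3, +3, -3 scale by a factor of -1 each step.
step 4: 2 + 3 → 5
step 5: 5 − 3 → 2

2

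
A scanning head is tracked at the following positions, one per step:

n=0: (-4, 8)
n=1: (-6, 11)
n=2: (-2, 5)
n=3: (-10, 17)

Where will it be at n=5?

(-26, 41)

Step-to-step displacements: (-2, +3), (+4, -6), (-8, +12); each is -2× the previous.
step 4: (-10, 17) + (+16, -24) → (6, -7)
step 5: (6, -7) + (-32, +48) → (-26, 41)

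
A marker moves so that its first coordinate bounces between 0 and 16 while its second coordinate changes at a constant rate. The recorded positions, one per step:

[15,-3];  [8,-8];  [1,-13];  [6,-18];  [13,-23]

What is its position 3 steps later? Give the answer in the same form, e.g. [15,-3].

[2,-38]

The first coordinate reflects between 0 and 16, moving 7 per step.
  step 5: 13 → 12
  step 6: 12 → 5
  step 7: 5 → 2
The second coordinate changes by -5 each step: at step 7 it is -38.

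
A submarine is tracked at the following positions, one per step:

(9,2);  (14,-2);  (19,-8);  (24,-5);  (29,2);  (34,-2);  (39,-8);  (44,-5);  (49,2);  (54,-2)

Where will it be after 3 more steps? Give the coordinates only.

First: linear, +5 per step → 69 at step 12.
Second: cycles through 2, -2, -8, -5 every 4 steps. Step 12 lands at position 0 of the cycle → 2.

(69,2)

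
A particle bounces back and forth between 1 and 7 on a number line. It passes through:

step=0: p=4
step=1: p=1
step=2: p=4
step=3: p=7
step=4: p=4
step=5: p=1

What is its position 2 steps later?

The value travels 3 per step and bounces off the walls at 1 and 7.
  step 6: 1 → 4
  step 7: 4 → 7

p=7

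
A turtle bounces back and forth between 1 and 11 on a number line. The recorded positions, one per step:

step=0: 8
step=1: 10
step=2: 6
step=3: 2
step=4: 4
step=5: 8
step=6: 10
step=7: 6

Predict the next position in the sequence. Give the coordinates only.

The value travels 4 per step and bounces off the walls at 1 and 11.
  step 8: 6 → 2

2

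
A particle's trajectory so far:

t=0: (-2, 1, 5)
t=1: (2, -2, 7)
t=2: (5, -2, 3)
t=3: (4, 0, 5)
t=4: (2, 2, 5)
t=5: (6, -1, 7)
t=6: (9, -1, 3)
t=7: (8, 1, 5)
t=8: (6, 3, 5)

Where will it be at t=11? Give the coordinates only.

(12, 2, 5)

The moves between consecutive positions are (+4, -3, +2), (+3, +0, -4), (-1, +2, +2), (-2, +2, +0), (+4, -3, +2), (+3, +0, -4), (-1, +2, +2), (-2, +2, +0); they repeat the 4-cycle [(+4, -3, +2), (+3, +0, -4), (-1, +2, +2), (-2, +2, +0)].
step 9: apply (+4, -3, +2) → (10, 0, 7)
step 10: apply (+3, +0, -4) → (13, 0, 3)
step 11: apply (-1, +2, +2) → (12, 2, 5)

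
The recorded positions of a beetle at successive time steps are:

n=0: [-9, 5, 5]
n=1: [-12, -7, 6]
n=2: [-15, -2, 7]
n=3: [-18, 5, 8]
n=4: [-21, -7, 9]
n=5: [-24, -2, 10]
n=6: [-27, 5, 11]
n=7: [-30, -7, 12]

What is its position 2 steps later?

First: linear, -3 per step → -36 at step 9.
Second: cycles through 5, -7, -2 every 3 steps. Step 9 lands at position 0 of the cycle → 5.
Third: linear, +1 per step → 14 at step 9.

[-36, 5, 14]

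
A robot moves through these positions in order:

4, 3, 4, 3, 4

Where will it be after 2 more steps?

4

Consecutive displacements -1, +1, -1, +1 scale by a factor of -1 each step.
step 5: 4 − 1 → 3
step 6: 3 + 1 → 4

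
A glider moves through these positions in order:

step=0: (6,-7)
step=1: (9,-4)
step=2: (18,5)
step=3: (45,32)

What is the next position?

(126,113)

The jumps are (+3,+3), (+9,+9), (+27,+27) — a geometric progression with ratio 3.
step 4: (45,32) + (+81,+81) → (126,113)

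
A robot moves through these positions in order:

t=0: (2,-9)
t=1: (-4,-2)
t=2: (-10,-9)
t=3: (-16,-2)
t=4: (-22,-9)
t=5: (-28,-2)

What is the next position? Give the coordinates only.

(-34,-9)

First: linear, -6 per step → -34 at step 6.
Second: cycles through -9, -2 every 2 steps. Step 6 lands at position 0 of the cycle → -9.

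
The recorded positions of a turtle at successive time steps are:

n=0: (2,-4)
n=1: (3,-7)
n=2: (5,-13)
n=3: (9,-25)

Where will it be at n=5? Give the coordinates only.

(33,-97)

Step-to-step displacements: (+1,-3), (+2,-6), (+4,-12); each is 2× the previous.
step 4: (9,-25) + (+8,-24) → (17,-49)
step 5: (17,-49) + (+16,-48) → (33,-97)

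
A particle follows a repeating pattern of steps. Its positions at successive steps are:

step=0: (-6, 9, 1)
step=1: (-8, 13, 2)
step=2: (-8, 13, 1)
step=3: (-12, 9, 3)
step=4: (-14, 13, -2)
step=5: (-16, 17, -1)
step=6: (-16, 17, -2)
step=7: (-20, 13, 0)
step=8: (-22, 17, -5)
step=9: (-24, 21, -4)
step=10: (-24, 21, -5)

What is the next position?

(-28, 17, -3)

The moves between consecutive positions are (-2, +4, +1), (+0, +0, -1), (-4, -4, +2), (-2, +4, -5), (-2, +4, +1), (+0, +0, -1), (-4, -4, +2), (-2, +4, -5), (-2, +4, +1), (+0, +0, -1); they repeat the 4-cycle [(-2, +4, +1), (+0, +0, -1), (-4, -4, +2), (-2, +4, -5)].
step 11: apply (-4, -4, +2) → (-28, 17, -3)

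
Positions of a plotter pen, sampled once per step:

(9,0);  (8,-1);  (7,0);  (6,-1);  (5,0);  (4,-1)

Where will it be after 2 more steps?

(2,-1)

The first coordinate changes by -1 each step, so at step 7 it is 9 + 7·(-1) = 2.
The second coordinate repeats the cycle [0, -1] with period 2; step 7 mod 2 = 1, giving -1.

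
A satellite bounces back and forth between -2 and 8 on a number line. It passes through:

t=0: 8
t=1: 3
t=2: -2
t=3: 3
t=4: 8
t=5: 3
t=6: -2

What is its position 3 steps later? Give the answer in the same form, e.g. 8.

The value reflects between -2 and 8, moving 5 per step.
  step 7: -2 → 3
  step 8: 3 → 8
  step 9: 8 → 3

3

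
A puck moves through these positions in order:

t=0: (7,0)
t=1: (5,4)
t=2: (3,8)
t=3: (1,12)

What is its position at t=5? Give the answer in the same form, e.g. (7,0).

Each step adds (-2,+4) to the position.
step 4: (1,12) + (-2,+4) → (-1,16)
step 5: (-1,16) + (-2,+4) → (-3,20)

(-3,20)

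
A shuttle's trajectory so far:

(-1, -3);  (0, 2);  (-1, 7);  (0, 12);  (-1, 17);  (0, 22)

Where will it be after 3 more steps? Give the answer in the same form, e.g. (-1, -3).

(-1, 37)

The first coordinate repeats the cycle [-1, 0] with period 2; step 8 mod 2 = 0, giving -1.
The second coordinate changes by +5 each step, so at step 8 it is -3 + 8·(5) = 37.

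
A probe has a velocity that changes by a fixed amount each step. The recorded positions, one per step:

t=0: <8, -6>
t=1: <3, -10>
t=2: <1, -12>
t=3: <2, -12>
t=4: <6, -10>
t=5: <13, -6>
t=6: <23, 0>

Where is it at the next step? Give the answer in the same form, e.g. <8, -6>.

<36, 8>

First differences are <-5, -4>, <-2, -2>, <+1, +0>, <+4, +2>, <+7, +4>, <+10, +6>; their common second difference is <+3, +2> (constant acceleration).
step 7: <23, 0> + <+13, +8> → <36, 8>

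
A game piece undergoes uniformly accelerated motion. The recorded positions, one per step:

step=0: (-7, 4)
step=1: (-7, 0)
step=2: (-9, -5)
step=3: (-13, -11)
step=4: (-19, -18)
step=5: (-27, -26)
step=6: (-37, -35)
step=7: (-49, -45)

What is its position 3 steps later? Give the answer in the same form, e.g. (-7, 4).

(-97, -81)

Successive displacements: (+0, -4), (-2, -5), (-4, -6), (-6, -7), (-8, -8), (-10, -9), (-12, -10) — each changes by (-2, -1).
step 8: (-49, -45) + (-14, -11) → (-63, -56)
step 9: (-63, -56) + (-16, -12) → (-79, -68)
step 10: (-79, -68) + (-18, -13) → (-97, -81)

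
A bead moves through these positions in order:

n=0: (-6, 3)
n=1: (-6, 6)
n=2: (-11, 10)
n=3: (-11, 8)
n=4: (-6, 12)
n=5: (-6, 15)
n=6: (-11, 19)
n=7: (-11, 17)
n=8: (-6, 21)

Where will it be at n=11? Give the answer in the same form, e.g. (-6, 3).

Differencing gives (+0, +3), (-5, +4), (+0, -2), (+5, +4), (+0, +3), (-5, +4), (+0, -2), (+5, +4). This is the pattern (+0, +3), (-5, +4), (+0, -2), (+5, +4) repeated.
step 9: apply (+0, +3) → (-6, 24)
step 10: apply (-5, +4) → (-11, 28)
step 11: apply (+0, -2) → (-11, 26)

(-11, 26)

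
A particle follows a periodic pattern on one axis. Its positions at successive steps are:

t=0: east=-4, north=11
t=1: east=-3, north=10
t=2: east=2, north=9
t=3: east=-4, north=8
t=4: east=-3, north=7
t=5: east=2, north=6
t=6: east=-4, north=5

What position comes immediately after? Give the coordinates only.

The east coordinate repeats the cycle [-4, -3, 2] with period 3; step 7 mod 3 = 1, giving -3.
The north coordinate changes by -1 each step, so at step 7 it is 11 + 7·(-1) = 4.

east=-3, north=4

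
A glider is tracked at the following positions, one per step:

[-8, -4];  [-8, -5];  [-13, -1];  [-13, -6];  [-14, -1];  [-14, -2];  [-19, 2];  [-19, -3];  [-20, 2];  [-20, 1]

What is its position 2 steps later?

[-25, 0]

Step-to-step displacements: [+0, -1], [-5, +4], [+0, -5], [-1, +5], [+0, -1], [-5, +4], [+0, -5], [-1, +5], [+0, -1] — a repeating cycle of length 4.
step 10: apply [-5, +4] → [-25, 5]
step 11: apply [+0, -5] → [-25, 0]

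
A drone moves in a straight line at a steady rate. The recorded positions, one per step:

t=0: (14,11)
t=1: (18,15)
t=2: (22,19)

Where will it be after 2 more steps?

(30,27)

Each step adds (+4,+4) to the position.
step 3: (22,19) + (+4,+4) → (26,23)
step 4: (26,23) + (+4,+4) → (30,27)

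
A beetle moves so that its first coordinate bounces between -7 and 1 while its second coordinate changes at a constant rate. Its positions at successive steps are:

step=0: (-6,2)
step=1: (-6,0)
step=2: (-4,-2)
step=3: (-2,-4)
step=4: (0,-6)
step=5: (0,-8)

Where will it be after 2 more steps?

(-4,-12)

The first coordinate reflects between -7 and 1, moving 2 per step.
  step 6: 0 → -2
  step 7: -2 → -4
The second coordinate changes by -2 each step: at step 7 it is -12.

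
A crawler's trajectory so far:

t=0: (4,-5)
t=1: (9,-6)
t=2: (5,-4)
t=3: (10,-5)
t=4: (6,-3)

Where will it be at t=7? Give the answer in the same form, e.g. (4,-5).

The moves between consecutive positions are (+5,-1), (-4,+2), (+5,-1), (-4,+2); they repeat the 2-cycle [(+5,-1), (-4,+2)].
step 5: apply (+5,-1) → (11,-4)
step 6: apply (-4,+2) → (7,-2)
step 7: apply (+5,-1) → (12,-3)

(12,-3)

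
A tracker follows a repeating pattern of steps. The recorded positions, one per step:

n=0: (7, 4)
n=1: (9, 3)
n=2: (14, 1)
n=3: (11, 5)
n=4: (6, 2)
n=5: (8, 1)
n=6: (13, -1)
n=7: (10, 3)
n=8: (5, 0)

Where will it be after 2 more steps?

(12, -3)

Differencing gives (+2, -1), (+5, -2), (-3, +4), (-5, -3), (+2, -1), (+5, -2), (-3, +4), (-5, -3). This is the pattern (+2, -1), (+5, -2), (-3, +4), (-5, -3) repeated.
step 9: apply (+2, -1) → (7, -1)
step 10: apply (+5, -2) → (12, -3)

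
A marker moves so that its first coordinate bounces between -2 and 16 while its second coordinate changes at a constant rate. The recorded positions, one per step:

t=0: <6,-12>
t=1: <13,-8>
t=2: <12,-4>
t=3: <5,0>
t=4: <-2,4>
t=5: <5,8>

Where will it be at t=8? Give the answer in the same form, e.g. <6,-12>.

<6,20>

The first coordinate travels 7 per step and bounces off the walls at -2 and 16.
  step 6: 5 → 12
  step 7: 12 → 13
  step 8: 13 → 6
The second coordinate changes by +4 each step: at step 8 it is 20.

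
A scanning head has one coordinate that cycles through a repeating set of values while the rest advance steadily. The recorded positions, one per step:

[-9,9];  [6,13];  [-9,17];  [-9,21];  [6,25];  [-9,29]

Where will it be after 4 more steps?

[-9,45]

The first coordinate repeats the cycle [-9, 6, -9] with period 3; step 9 mod 3 = 0, giving -9.
The second coordinate changes by +4 each step, so at step 9 it is 9 + 9·(4) = 45.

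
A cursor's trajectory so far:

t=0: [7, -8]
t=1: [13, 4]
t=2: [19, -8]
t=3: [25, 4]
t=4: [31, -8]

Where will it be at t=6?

[43, -8]

The first coordinate changes by +6 each step, so at step 6 it is 7 + 6·(6) = 43.
The second coordinate repeats the cycle [-8, 4] with period 2; step 6 mod 2 = 0, giving -8.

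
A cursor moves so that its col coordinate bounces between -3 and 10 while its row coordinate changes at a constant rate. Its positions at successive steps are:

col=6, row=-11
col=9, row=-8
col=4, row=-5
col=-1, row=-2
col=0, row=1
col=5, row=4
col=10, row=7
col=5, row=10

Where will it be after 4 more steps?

col=9, row=22

The col coordinate reflects between -3 and 10, moving 5 per step.
  step 8: 5 → 0
  step 9: 0 → -1
  step 10: -1 → 4
  step 11: 4 → 9
The row coordinate changes by +3 each step: at step 11 it is 22.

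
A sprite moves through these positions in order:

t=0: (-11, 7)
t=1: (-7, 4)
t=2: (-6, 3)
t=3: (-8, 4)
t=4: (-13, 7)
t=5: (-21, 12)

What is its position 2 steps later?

(-46, 28)

Successive displacements: (+4, -3), (+1, -1), (-2, +1), (-5, +3), (-8, +5) — each changes by (-3, +2).
step 6: (-21, 12) + (-11, +7) → (-32, 19)
step 7: (-32, 19) + (-14, +9) → (-46, 28)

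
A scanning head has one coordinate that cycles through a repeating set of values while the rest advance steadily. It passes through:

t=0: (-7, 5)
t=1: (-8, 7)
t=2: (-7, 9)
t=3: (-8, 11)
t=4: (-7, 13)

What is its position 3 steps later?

(-8, 19)

First: cycles through -7, -8 every 2 steps. Step 7 lands at position 1 of the cycle → -8.
Second: linear, +2 per step → 19 at step 7.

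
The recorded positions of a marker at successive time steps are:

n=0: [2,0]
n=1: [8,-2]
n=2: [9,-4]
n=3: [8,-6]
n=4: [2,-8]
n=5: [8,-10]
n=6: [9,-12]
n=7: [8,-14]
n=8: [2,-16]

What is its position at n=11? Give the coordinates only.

First: cycles through 2, 8, 9, 8 every 4 steps. Step 11 lands at position 3 of the cycle → 8.
Second: linear, -2 per step → -22 at step 11.

[8,-22]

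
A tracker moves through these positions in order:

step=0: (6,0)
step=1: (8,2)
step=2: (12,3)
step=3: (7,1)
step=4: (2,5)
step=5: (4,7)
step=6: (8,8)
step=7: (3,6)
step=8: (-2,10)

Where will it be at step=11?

(-1,11)

Step-to-step displacements: (+2,+2), (+4,+1), (-5,-2), (-5,+4), (+2,+2), (+4,+1), (-5,-2), (-5,+4) — a repeating cycle of length 4.
step 9: apply (+2,+2) → (0,12)
step 10: apply (+4,+1) → (4,13)
step 11: apply (-5,-2) → (-1,11)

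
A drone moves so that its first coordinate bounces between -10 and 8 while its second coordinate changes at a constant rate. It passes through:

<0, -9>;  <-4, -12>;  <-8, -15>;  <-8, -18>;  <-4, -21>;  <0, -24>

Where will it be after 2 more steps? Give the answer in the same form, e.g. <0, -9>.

<8, -30>

The first coordinate reflects between -10 and 8, moving 4 per step.
  step 6: 0 → 4
  step 7: 4 → 8
The second coordinate changes by -3 each step: at step 7 it is -30.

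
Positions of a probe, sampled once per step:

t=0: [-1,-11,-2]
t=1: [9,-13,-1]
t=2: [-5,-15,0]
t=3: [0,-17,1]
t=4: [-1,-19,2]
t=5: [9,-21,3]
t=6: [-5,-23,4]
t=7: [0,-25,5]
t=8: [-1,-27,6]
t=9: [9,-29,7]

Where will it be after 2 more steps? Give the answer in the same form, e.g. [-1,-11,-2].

First: cycles through -1, 9, -5, 0 every 4 steps. Step 11 lands at position 3 of the cycle → 0.
Second: linear, -2 per step → -33 at step 11.
Third: linear, +1 per step → 9 at step 11.

[0,-33,9]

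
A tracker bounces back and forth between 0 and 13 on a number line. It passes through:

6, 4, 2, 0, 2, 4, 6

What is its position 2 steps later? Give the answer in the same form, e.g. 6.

10

The value reflects between 0 and 13, moving 2 per step.
  step 7: 6 → 8
  step 8: 8 → 10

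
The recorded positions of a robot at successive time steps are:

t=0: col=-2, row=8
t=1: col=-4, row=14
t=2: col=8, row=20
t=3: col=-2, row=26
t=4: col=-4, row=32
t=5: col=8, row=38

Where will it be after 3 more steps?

Col: cycles through -2, -4, 8 every 3 steps. Step 8 lands at position 2 of the cycle → 8.
Row: linear, +6 per step → 56 at step 8.

col=8, row=56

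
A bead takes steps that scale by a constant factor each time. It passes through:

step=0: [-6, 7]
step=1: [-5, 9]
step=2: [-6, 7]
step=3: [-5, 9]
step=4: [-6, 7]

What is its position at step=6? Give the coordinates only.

Step-to-step displacements: [+1, +2], [-1, -2], [+1, +2], [-1, -2]; each is -1× the previous.
step 5: [-6, 7] + [+1, +2] → [-5, 9]
step 6: [-5, 9] + [-1, -2] → [-6, 7]

[-6, 7]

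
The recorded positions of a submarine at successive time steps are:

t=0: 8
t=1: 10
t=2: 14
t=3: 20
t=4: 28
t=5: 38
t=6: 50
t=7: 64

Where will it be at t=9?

98

First differences are +2, +4, +6, +8, +10, +12, +14; their common second difference is +2 (constant acceleration).
step 8: 64 + 16 → 80
step 9: 80 + 18 → 98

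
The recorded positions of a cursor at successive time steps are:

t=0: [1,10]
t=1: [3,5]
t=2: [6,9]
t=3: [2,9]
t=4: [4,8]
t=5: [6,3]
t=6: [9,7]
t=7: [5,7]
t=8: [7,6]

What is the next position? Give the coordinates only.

[9,1]

Step-to-step displacements: [+2,-5], [+3,+4], [-4,+0], [+2,-1], [+2,-5], [+3,+4], [-4,+0], [+2,-1] — a repeating cycle of length 4.
step 9: apply [+2,-5] → [9,1]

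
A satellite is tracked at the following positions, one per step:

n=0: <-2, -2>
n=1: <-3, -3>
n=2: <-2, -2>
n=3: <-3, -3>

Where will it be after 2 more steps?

The jumps are <-1, -1>, <+1, +1>, <-1, -1> — a geometric progression with ratio -1.
step 4: <-3, -3> + <+1, +1> → <-2, -2>
step 5: <-2, -2> + <-1, -1> → <-3, -3>

<-3, -3>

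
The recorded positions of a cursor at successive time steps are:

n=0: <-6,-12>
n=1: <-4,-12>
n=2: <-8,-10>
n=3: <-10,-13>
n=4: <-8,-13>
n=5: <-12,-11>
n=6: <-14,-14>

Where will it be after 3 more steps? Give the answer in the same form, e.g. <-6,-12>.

Differencing gives <+2,+0>, <-4,+2>, <-2,-3>, <+2,+0>, <-4,+2>, <-2,-3>. This is the pattern <+2,+0>, <-4,+2>, <-2,-3> repeated.
step 7: apply <+2,+0> → <-12,-14>
step 8: apply <-4,+2> → <-16,-12>
step 9: apply <-2,-3> → <-18,-15>

<-18,-15>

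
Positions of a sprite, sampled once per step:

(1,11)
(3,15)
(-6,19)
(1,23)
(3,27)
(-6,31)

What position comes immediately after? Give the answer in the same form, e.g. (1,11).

(1,35)

The first coordinate repeats the cycle [1, 3, -6] with period 3; step 6 mod 3 = 0, giving 1.
The second coordinate changes by +4 each step, so at step 6 it is 11 + 6·(4) = 35.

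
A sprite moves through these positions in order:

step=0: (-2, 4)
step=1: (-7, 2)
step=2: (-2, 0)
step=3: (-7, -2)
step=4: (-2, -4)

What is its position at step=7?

(-7, -10)

First: cycles through -2, -7 every 2 steps. Step 7 lands at position 1 of the cycle → -7.
Second: linear, -2 per step → -10 at step 7.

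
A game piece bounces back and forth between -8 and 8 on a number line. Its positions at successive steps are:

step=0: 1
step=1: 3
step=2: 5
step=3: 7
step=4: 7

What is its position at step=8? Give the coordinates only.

The value reflects between -8 and 8, moving 2 per step.
  step 5: 7 → 5
  step 6: 5 → 3
  step 7: 3 → 1
  step 8: 1 → -1

-1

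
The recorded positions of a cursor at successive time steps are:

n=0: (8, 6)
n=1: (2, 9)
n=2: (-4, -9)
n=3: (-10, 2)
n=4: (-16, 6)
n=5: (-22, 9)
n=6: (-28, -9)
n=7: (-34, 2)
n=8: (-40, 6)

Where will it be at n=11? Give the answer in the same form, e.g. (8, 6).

First: linear, -6 per step → -58 at step 11.
Second: cycles through 6, 9, -9, 2 every 4 steps. Step 11 lands at position 3 of the cycle → 2.

(-58, 2)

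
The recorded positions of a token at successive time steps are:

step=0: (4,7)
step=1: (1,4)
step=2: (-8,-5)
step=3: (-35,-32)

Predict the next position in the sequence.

(-116,-113)

Step-to-step displacements: (-3,-3), (-9,-9), (-27,-27); each is 3× the previous.
step 4: (-35,-32) + (-81,-81) → (-116,-113)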